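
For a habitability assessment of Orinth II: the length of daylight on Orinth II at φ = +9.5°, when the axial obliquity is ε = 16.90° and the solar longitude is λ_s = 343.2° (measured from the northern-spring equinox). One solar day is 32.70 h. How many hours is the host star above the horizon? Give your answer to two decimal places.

16.20 h

Solar declination: sin δ = sin ε · sin λ_s = sin 16.90° × sin 343.2° = -0.08402, so δ = -4.820°.
cos H₀ = −tan φ · tan δ = −tan(+9.5°) × tan(-4.820°) = 0.0141, so H₀ = 1.5567 rad = 89.19°.
Daylight = 2H₀/(2π) × 32.70 h = (1.5567/π) × 32.70 = 16.20 h.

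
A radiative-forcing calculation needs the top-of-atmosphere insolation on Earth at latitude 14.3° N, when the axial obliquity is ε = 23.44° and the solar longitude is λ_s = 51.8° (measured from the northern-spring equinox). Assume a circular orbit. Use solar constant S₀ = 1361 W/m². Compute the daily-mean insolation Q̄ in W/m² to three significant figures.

Solar declination: sin δ = sin ε · sin λ_s = sin 23.44° × sin 51.8° = 0.31260, so δ = +18.216°.
cos H₀ = −tan(+14.3°) tan(+18.216°) = -0.0839, H₀ = 1.6548 rad.
Bracket: H₀ sin φ sin δ + cos φ cos δ sin H₀ = 1.6548×0.24700×0.31260 + 0.96902×0.94988×0.99648 = 0.127771 + 0.917213 = 1.044984.
Q̄ = (S₀/π) × [bracket] = (1361/π) × 1.044984 = 452.7 W/m².

Q̄ ≈ 453 W/m²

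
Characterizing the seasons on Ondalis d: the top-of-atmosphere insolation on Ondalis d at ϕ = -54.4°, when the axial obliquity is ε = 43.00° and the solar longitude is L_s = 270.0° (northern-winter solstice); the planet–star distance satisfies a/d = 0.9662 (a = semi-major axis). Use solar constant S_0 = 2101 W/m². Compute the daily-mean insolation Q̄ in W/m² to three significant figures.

Solar declination: sin δ = sin ε · sin L_s = sin 43.00° × sin 270.0° = -0.68200, so δ = -43.000°.
cos h₀ = −tan(-54.4°) tan(-43.000°) = -1.3025 ≤ −1 ⇒ polar day, h₀ = π.
Bracket: h₀ sin ϕ sin δ + cos ϕ cos δ sin h₀ = 3.1416×-0.81310×-0.68200 + 0.58212×0.73135×0.00000 = 1.742125 + 0.000000 = 1.742125.
Inverse-square distance factor (a/d)² = 0.9662² = 0.933542.
Q̄ = (S_0/π) × 0.933542 × [bracket] = (2101/π) × 0.933542 × 1.742125 = 1088 W/m².

Q̄ ≈ 1.09e+03 W/m²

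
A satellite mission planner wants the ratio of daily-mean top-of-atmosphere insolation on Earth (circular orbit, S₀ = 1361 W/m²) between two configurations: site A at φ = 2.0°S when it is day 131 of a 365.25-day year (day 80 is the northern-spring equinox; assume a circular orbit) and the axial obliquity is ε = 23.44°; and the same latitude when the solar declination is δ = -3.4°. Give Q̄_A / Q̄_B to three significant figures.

Q̄_A / Q̄_B ≈ 0.934

— Configuration A (φ=-2.0°):
Solar longitude: λ_s = 360° × (131 − 80)/365.25 = 50.267°.
sin δ = sin 23.44° × sin 50.267° = 0.30591, so δ = +17.813°.
cos H₀ = −tan(-2.0°) tan(+17.813°) = 0.0112, H₀ = 1.5596 rad.
Bracket: H₀ sin φ sin δ + cos φ cos δ sin H₀ = 1.5596×-0.03490×0.30591 + 0.99939×0.95206×0.99994 = -0.016651 + 0.951422 = 0.934771.
Q̄ = (S₀/π) × [bracket] = (1361/π) × 0.934771 = 404.96 W/m².
— Configuration B (φ=-2.0°):
cos H₀ = −tan(-2.0°) tan(-3.400°) = -0.0021, H₀ = 1.5729 rad.
Bracket: H₀ sin φ sin δ + cos φ cos δ sin H₀ = 1.5729×-0.03490×-0.05931 + 0.99939×0.99824×1.00000 = 0.003256 + 0.997631 = 1.000887.
Q̄ = (S₀/π) × [bracket] = (1361/π) × 1.000887 = 433.60 W/m².
Ratio Q̄_A / Q̄_B = 404.96 / 433.60 = 0.9339.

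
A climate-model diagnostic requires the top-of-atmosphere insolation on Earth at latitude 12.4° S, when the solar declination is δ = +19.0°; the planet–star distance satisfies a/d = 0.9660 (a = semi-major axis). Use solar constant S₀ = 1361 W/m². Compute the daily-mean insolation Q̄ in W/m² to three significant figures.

Q̄ ≈ 330 W/m²

cos H₀ = −tan(-12.4°) tan(+19.000°) = 0.0757, H₀ = 1.4950 rad.
Bracket: H₀ sin φ sin δ + cos φ cos δ sin H₀ = 1.4950×-0.21474×0.32557 + 0.97667×0.94552×0.99713 = -0.104520 + 0.920811 = 0.816291.
Inverse-square distance factor (a/d)² = 0.9660² = 0.933156.
Q̄ = (S₀/π) × 0.933156 × [bracket] = (1361/π) × 0.933156 × 0.816291 = 330.0 W/m².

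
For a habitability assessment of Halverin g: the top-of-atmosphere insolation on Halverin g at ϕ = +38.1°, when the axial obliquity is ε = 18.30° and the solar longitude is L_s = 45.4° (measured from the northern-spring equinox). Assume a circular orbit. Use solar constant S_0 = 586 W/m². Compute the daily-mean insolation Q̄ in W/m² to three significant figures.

Q̄ ≈ 186 W/m²

Solar declination: sin δ = sin ε · sin L_s = sin 18.30° × sin 45.4° = 0.22357, so δ = +12.919°.
cos h₀ = −tan(+38.1°) tan(+12.919°) = -0.1799, h₀ = 1.7516 rad.
Bracket: h₀ sin ϕ sin δ + cos ϕ cos δ sin h₀ = 1.7516×0.61704×0.22357 + 0.78694×0.97469×0.98369 = 0.241636 + 0.754512 = 0.996148.
Q̄ = (S_0/π) × [bracket] = (586/π) × 0.996148 = 185.8 W/m².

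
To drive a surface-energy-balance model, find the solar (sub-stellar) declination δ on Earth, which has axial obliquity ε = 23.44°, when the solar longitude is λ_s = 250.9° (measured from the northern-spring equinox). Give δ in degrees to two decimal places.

δ = -22.08°

sin δ = sin ε · sin λ_s = sin 23.44° × sin 250.9° = -0.375890.
δ = arcsin(-0.375890) = -22.08°.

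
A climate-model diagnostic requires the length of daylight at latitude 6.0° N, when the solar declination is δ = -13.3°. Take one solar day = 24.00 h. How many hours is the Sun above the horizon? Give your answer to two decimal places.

11.81 h

cos h₀ = −tan ϕ · tan δ = −tan(+6.0°) × tan(-13.300°) = 0.0248, so h₀ = 1.5459 rad = 88.58°.
Daylight = 2h₀/(2π) × 24.00 h = (1.5459/π) × 24.00 = 11.81 h.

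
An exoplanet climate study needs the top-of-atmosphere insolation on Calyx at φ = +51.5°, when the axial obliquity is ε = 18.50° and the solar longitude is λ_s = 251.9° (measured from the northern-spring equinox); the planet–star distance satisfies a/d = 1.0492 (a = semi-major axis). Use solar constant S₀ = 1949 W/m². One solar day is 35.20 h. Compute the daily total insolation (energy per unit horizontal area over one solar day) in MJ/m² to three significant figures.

23.4 MJ/m²

Solar declination: sin δ = sin ε · sin λ_s = sin 18.50° × sin 251.9° = -0.30160, so δ = -17.554°.
cos H₀ = −tan(+51.5°) tan(-17.554°) = 0.3977, H₀ = 1.1618 rad.
Bracket: H₀ sin φ sin δ + cos φ cos δ sin H₀ = 1.1618×0.78261×-0.30160 + 0.62251×0.95343×0.91752 = -0.274226 + 0.544566 = 0.270340.
Inverse-square distance factor (a/d)² = 1.0492² = 1.100821.
Q̄ = (S₀/π) × 1.100821 × [bracket] = (1949/π) × 1.100821 × 0.270340 = 184.62 W/m².
Daily total = Q̄ × 35.20 h × 3600 s/h = 184.62 × 35.20 × 3600 / 10⁶ = 23.40 MJ/m².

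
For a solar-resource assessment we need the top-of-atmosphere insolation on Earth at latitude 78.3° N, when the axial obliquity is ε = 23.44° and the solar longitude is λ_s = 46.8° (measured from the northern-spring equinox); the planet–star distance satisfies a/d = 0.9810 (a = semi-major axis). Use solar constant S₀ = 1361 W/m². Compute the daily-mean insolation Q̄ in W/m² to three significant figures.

Q̄ ≈ 372 W/m²

Solar declination: sin δ = sin ε · sin λ_s = sin 23.44° × sin 46.8° = 0.28998, so δ = +16.856°.
cos H₀ = −tan(+78.3°) tan(+16.856°) = -1.4631 ≤ −1 ⇒ polar day, H₀ = π.
Bracket: H₀ sin φ sin δ + cos φ cos δ sin H₀ = 3.1416×0.97922×0.28998 + 0.20279×0.95703×0.00000 = 0.892071 + 0.000000 = 0.892071.
Inverse-square distance factor (a/d)² = 0.9810² = 0.962361.
Q̄ = (S₀/π) × 0.962361 × [bracket] = (1361/π) × 0.962361 × 0.892071 = 371.9 W/m².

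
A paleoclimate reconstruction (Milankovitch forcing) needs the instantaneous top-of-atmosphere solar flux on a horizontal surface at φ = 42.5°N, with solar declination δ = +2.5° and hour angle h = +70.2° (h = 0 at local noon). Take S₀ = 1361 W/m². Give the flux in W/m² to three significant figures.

380 W/m²

cos θ_z = sin φ sin δ + cos φ cos δ cos h = 0.029469 + 0.249506 = 0.278975.
Flux = S₀ · cos θ_z = 1361 × 0.278975 = 379.7 W/m².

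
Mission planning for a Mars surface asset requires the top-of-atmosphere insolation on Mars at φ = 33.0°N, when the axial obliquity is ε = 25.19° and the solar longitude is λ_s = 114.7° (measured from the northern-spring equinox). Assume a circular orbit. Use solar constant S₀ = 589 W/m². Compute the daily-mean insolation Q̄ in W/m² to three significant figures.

Solar declination: sin δ = sin ε · sin λ_s = sin 25.19° × sin 114.7° = 0.38668, so δ = +22.748°.
cos H₀ = −tan(+33.0°) tan(+22.748°) = -0.2723, H₀ = 1.8466 rad.
Bracket: H₀ sin φ sin δ + cos φ cos δ sin H₀ = 1.8466×0.54464×0.38668 + 0.83867×0.92221×0.96221 = 0.388897 + 0.744202 = 1.133099.
Q̄ = (S₀/π) × [bracket] = (589/π) × 1.133099 = 212.4 W/m².

Q̄ ≈ 212 W/m²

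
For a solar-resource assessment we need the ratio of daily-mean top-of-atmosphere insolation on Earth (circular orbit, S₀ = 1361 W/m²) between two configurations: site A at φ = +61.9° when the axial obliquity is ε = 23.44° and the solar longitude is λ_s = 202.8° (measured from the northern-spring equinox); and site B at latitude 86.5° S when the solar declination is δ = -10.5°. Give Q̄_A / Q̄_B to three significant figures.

Q̄_A / Q̄_B ≈ 0.476

— Configuration A (φ=+61.9°):
Solar declination: sin δ = sin ε · sin λ_s = sin 23.44° × sin 202.8° = -0.15415, so δ = -8.867°.
cos H₀ = −tan(+61.9°) tan(-8.867°) = 0.2922, H₀ = 1.2743 rad.
Bracket: H₀ sin φ sin δ + cos φ cos δ sin H₀ = 1.2743×0.88213×-0.15415 + 0.47101×0.98805×0.95636 = -0.173280 + 0.445072 = 0.271792.
Q̄ = (S₀/π) × [bracket] = (1361/π) × 0.271792 = 117.75 W/m².
— Configuration B (φ=-86.5°):
cos H₀ = −tan(-86.5°) tan(-10.500°) = -3.0303 ≤ −1 ⇒ polar day, H₀ = π.
Bracket: H₀ sin φ sin δ + cos φ cos δ sin H₀ = 3.1416×-0.99813×-0.18224 + 0.06105×0.98325×0.00000 = 0.571455 + 0.000000 = 0.571455.
Q̄ = (S₀/π) × [bracket] = (1361/π) × 0.571455 = 247.57 W/m².
Ratio Q̄_A / Q̄_B = 117.75 / 247.57 = 0.4756.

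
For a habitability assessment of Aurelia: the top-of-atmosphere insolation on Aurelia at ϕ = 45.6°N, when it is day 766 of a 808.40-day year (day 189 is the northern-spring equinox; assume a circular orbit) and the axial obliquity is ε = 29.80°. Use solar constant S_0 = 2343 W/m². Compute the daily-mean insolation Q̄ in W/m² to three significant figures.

Solar longitude: L_s = 360° × (766 − 189)/808.40 = 256.952°.
sin δ = sin 29.80° × sin 256.952° = -0.48414, so δ = -28.956°.
cos h₀ = −tan(+45.6°) tan(-28.956°) = 0.5650, h₀ = 0.9703 rad.
Bracket: h₀ sin ϕ sin δ + cos ϕ cos δ sin h₀ = 0.9703×0.71447×-0.48414 + 0.69966×0.87499×0.82507 = -0.335630 + 0.505104 = 0.169474.
Q̄ = (S_0/π) × [bracket] = (2343/π) × 0.169474 = 126.4 W/m².

Q̄ ≈ 126 W/m²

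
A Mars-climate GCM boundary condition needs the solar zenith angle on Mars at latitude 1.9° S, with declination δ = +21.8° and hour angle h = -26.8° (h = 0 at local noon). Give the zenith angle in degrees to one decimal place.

θ_z = 35.3°

cos θ_z = sin ϕ sin δ + cos ϕ cos δ cos h = -0.012313 + 0.828298 = 0.815985.
θ_z = arccos(0.815985) = 35.3°.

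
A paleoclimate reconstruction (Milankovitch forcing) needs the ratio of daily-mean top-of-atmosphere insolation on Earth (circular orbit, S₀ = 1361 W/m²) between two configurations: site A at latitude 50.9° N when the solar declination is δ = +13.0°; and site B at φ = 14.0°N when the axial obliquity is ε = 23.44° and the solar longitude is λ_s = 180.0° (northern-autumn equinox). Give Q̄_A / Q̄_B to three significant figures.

— Configuration A (φ=+50.9°):
cos H₀ = −tan(+50.9°) tan(+13.000°) = -0.2841, H₀ = 1.8588 rad.
Bracket: H₀ sin φ sin δ + cos φ cos δ sin H₀ = 1.8588×0.77605×0.22495 + 0.63068×0.97437×0.95880 = 0.324495 + 0.589198 = 0.913693.
Q̄ = (S₀/π) × [bracket] = (1361/π) × 0.913693 = 395.83 W/m².
— Configuration B (φ=+14.0°):
Solar declination: sin δ = sin ε · sin λ_s = sin 23.44° × sin 180.0° = 0.00000, so δ = +0.000°.
cos H₀ = −tan(+14.0°) tan(+0.000°) = -0.0000, H₀ = 1.5708 rad.
Bracket: H₀ sin φ sin δ + cos φ cos δ sin H₀ = 1.5708×0.24192×0.00000 + 0.97030×1.00000×1.00000 = 0.000000 + 0.970300 = 0.970300.
Q̄ = (S₀/π) × [bracket] = (1361/π) × 0.970300 = 420.35 W/m².
Ratio Q̄_A / Q̄_B = 395.83 / 420.35 = 0.9417.

Q̄_A / Q̄_B ≈ 0.942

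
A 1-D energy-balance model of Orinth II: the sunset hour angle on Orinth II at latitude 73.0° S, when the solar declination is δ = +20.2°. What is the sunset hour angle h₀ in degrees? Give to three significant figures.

h₀ = 0.00°

cos h₀ = −tan ϕ · tan δ = 1.2034 ≥ 1, so the host star never rises (polar night) and h₀ = 0.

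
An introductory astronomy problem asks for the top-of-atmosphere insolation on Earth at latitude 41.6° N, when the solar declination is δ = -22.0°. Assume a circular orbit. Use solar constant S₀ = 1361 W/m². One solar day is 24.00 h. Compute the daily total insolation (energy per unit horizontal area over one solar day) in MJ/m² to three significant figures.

13.0 MJ/m²

cos H₀ = −tan(+41.6°) tan(-22.000°) = 0.3587, H₀ = 1.2039 rad.
Bracket: H₀ sin φ sin δ + cos φ cos δ sin H₀ = 1.2039×0.66393×-0.37461 + 0.74780×0.92718×0.93345 = -0.299428 + 0.647203 = 0.347775.
Q̄ = (S₀/π) × [bracket] = (1361/π) × 0.347775 = 150.66 W/m².
Daily total = Q̄ × 24.00 h × 3600 s/h = 150.66 × 24.00 × 3600 / 10⁶ = 13.02 MJ/m².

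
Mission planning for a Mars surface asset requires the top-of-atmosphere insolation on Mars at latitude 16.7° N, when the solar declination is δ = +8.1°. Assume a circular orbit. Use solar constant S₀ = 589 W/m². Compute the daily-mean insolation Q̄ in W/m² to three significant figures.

cos H₀ = −tan(+16.7°) tan(+8.100°) = -0.0427, H₀ = 1.6135 rad.
Bracket: H₀ sin φ sin δ + cos φ cos δ sin H₀ = 1.6135×0.28736×0.14090 + 0.95782×0.99002×0.99909 = 0.065329 + 0.947398 = 1.012727.
Q̄ = (S₀/π) × [bracket] = (589/π) × 1.012727 = 189.9 W/m².

Q̄ ≈ 190 W/m²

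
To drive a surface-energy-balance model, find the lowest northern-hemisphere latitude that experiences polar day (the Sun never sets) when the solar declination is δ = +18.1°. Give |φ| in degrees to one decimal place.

|φ| = 71.9°

Polar day requires cos H₀ = −tan φ tan δ ≤ −1, i.e. tan φ tan δ ≥ 1.
The boundary is |tan φ| · |tan δ| = 1, so |φ| = 90° − |δ| = 90° − 18.1° = 71.9° in the northern hemisphere.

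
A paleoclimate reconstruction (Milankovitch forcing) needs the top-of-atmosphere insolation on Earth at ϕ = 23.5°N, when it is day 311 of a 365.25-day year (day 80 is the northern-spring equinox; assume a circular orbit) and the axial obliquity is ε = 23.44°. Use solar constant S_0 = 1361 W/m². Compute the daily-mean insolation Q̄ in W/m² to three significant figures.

Solar longitude: L_s = 360° × (311 − 80)/365.25 = 227.680°.
sin δ = sin 23.44° × sin 227.680° = -0.29412, so δ = -17.105°.
cos h₀ = −tan(+23.5°) tan(-17.105°) = 0.1338, h₀ = 1.4366 rad.
Bracket: h₀ sin ϕ sin δ + cos ϕ cos δ sin h₀ = 1.4366×0.39875×-0.29412 + 0.91706×0.95577×0.99101 = -0.168485 + 0.868619 = 0.700134.
Q̄ = (S_0/π) × [bracket] = (1361/π) × 0.700134 = 303.3 W/m².

Q̄ ≈ 303 W/m²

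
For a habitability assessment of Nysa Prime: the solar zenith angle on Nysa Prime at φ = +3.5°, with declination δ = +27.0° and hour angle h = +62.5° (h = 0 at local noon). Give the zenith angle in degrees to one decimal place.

θ_z = 64.0°

cos θ_z = sin φ sin δ + cos φ cos δ cos h = 0.027715 + 0.410654 = 0.438369.
θ_z = arccos(0.438369) = 64.0°.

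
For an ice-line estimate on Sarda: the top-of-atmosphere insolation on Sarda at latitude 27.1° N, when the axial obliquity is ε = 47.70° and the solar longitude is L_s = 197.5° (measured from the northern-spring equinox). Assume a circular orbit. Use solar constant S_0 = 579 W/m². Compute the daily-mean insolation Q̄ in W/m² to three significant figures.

Q̄ ≈ 132 W/m²

Solar declination: sin δ = sin ε · sin L_s = sin 47.70° × sin 197.5° = -0.22241, so δ = -12.851°.
cos h₀ = −tan(+27.1°) tan(-12.851°) = 0.1167, h₀ = 1.4538 rad.
Bracket: h₀ sin ϕ sin δ + cos ϕ cos δ sin h₀ = 1.4538×0.45554×-0.22241 + 0.89021×0.97495×0.99316 = -0.147294 + 0.861974 = 0.714680.
Q̄ = (S_0/π) × [bracket] = (579/π) × 0.714680 = 131.7 W/m².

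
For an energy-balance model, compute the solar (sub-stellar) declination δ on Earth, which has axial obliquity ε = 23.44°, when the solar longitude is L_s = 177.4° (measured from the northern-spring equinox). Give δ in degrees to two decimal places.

δ = +1.03°

sin δ = sin ε · sin L_s = sin 23.44° × sin 177.4° = 0.018045.
δ = arcsin(0.018045) = +1.03°.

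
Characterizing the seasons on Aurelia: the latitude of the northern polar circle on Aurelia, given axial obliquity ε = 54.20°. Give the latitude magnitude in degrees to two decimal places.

35.80°

The polar circle is the lowest latitude that experiences at least one full rotation of continuous daylight at the northern-summer solstice; it lies at |ϕ| = 90° − ε = 90° − 54.20° = 35.80°.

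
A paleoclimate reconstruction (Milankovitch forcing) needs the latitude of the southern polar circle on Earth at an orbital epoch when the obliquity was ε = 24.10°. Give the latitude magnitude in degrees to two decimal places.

The polar circle is the lowest latitude that experiences at least one full rotation of continuous darkness at the northern-summer solstice; it lies at |φ| = 90° − ε = 90° − 24.10° = 65.90°.

65.90°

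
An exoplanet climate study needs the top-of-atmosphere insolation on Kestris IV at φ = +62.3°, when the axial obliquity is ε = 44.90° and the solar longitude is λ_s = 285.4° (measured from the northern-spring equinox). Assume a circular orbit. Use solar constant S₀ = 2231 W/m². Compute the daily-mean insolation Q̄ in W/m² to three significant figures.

Q̄ ≈ 0.00 W/m²

Solar declination: sin δ = sin ε · sin λ_s = sin 44.90° × sin 285.4° = -0.68053, so δ = -42.885°.
cos H₀ = −tan(+62.3°) tan(-42.885°) = 1.7690 ≥ 1 ⇒ polar night, H₀ = 0 and Q̄ = 0.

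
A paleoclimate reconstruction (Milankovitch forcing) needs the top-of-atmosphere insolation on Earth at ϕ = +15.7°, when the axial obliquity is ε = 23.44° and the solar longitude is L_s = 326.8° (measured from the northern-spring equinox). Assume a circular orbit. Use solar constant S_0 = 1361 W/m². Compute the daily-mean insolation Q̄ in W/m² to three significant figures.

Solar declination: sin δ = sin ε · sin L_s = sin 23.44° × sin 326.8° = -0.21781, so δ = -12.581°.
cos h₀ = −tan(+15.7°) tan(-12.581°) = 0.0627, h₀ = 1.5080 rad.
Bracket: h₀ sin ϕ sin δ + cos ϕ cos δ sin h₀ = 1.5080×0.27060×-0.21781 + 0.96269×0.97599×0.99803 = -0.088881 + 0.937725 = 0.848844.
Q̄ = (S_0/π) × [bracket] = (1361/π) × 0.848844 = 367.7 W/m².

Q̄ ≈ 368 W/m²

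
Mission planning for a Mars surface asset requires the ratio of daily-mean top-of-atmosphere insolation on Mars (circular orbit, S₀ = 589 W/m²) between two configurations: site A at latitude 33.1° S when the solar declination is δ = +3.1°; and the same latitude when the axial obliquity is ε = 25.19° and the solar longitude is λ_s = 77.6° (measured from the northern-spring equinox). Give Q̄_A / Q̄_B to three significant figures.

— Configuration A (φ=-33.1°):
cos H₀ = −tan(-33.1°) tan(+3.100°) = 0.0353, H₀ = 1.5355 rad.
Bracket: H₀ sin φ sin δ + cos φ cos δ sin H₀ = 1.5355×-0.54610×0.05408 + 0.83772×0.99854×0.99938 = -0.045348 + 0.835978 = 0.790630.
Q̄ = (S₀/π) × [bracket] = (589/π) × 0.790630 = 148.23 W/m².
— Configuration B (φ=-33.1°):
Solar declination: sin δ = sin ε · sin λ_s = sin 25.19° × sin 77.6° = 0.41569, so δ = +24.563°.
cos H₀ = −tan(-33.1°) tan(+24.563°) = 0.2979, H₀ = 1.2683 rad.
Bracket: H₀ sin φ sin δ + cos φ cos δ sin H₀ = 1.2683×-0.54610×0.41569 + 0.83772×0.90951×0.95458 = -0.287915 + 0.727309 = 0.439394.
Q̄ = (S₀/π) × [bracket] = (589/π) × 0.439394 = 82.380 W/m².
Ratio Q̄_A / Q̄_B = 148.23 / 82.380 = 1.799.

Q̄_A / Q̄_B ≈ 1.80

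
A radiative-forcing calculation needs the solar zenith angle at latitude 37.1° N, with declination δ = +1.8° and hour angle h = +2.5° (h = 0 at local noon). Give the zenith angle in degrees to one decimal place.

θ_z = 35.4°

cos θ_z = sin ϕ sin δ + cos ϕ cos δ cos h = 0.018947 + 0.796432 = 0.815379.
θ_z = arccos(0.815379) = 35.4°.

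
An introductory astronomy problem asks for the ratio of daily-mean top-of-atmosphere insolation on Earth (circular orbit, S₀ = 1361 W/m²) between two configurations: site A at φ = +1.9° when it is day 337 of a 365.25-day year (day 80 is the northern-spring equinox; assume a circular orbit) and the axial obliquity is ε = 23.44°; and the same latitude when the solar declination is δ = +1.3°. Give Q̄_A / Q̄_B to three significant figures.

Q̄_A / Q̄_B ≈ 0.904

— Configuration A (φ=+1.9°):
Solar longitude: λ_s = 360° × (337 − 80)/365.25 = 253.306°.
sin δ = sin 23.44° × sin 253.306° = -0.38102, so δ = -22.397°.
cos H₀ = −tan(+1.9°) tan(-22.397°) = 0.0137, H₀ = 1.5571 rad.
Bracket: H₀ sin φ sin δ + cos φ cos δ sin H₀ = 1.5571×0.03316×-0.38102 + 0.99945×0.92457×0.99991 = -0.019673 + 0.923978 = 0.904305.
Q̄ = (S₀/π) × [bracket] = (1361/π) × 0.904305 = 391.76 W/m².
— Configuration B (φ=+1.9°):
cos H₀ = −tan(+1.9°) tan(+1.300°) = -0.0008, H₀ = 1.5715 rad.
Bracket: H₀ sin φ sin δ + cos φ cos δ sin H₀ = 1.5715×0.03316×0.02269 + 0.99945×0.99974×1.00000 = 0.001182 + 0.999190 = 1.000372.
Q̄ = (S₀/π) × [bracket] = (1361/π) × 1.000372 = 433.38 W/m².
Ratio Q̄_A / Q̄_B = 391.76 / 433.38 = 0.9040.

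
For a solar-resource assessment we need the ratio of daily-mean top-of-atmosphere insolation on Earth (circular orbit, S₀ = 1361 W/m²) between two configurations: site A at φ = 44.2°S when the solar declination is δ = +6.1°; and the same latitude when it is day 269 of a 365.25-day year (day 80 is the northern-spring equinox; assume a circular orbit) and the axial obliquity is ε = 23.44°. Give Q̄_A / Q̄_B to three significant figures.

— Configuration A (φ=-44.2°):
cos H₀ = −tan(-44.2°) tan(+6.100°) = 0.1039, H₀ = 1.4667 rad.
Bracket: H₀ sin φ sin δ + cos φ cos δ sin H₀ = 1.4667×-0.69717×0.10626 + 0.71691×0.99434×0.99459 = -0.108655 + 0.708996 = 0.600341.
Q̄ = (S₀/π) × [bracket] = (1361/π) × 0.600341 = 260.08 W/m².
— Configuration B (φ=-44.2°):
Solar longitude: λ_s = 360° × (269 − 80)/365.25 = 186.283°.
sin δ = sin 23.44° × sin 186.283° = -0.04354, so δ = -2.495°.
cos H₀ = −tan(-44.2°) tan(-2.495°) = -0.0424, H₀ = 1.6132 rad.
Bracket: H₀ sin φ sin δ + cos φ cos δ sin H₀ = 1.6132×-0.69717×-0.04354 + 0.71691×0.99905×0.99910 = 0.048968 + 0.715584 = 0.764552.
Q̄ = (S₀/π) × [bracket] = (1361/π) × 0.764552 = 331.22 W/m².
Ratio Q̄_A / Q̄_B = 260.08 / 331.22 = 0.7852.

Q̄_A / Q̄_B ≈ 0.785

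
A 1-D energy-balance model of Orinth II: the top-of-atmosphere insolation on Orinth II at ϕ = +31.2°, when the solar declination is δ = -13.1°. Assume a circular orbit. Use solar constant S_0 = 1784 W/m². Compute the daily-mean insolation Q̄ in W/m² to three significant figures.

cos h₀ = −tan(+31.2°) tan(-13.100°) = 0.1409, h₀ = 1.4294 rad.
Bracket: h₀ sin ϕ sin δ + cos ϕ cos δ sin h₀ = 1.4294×0.51803×-0.22665 + 0.85536×0.97398×0.99002 = -0.167828 + 0.824789 = 0.656961.
Q̄ = (S_0/π) × [bracket] = (1784/π) × 0.656961 = 373.1 W/m².

Q̄ ≈ 373 W/m²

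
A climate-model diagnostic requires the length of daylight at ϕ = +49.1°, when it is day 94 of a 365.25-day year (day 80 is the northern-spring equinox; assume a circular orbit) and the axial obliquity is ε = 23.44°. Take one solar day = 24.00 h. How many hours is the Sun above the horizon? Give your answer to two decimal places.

Solar longitude: L_s = 360° × (94 − 80)/365.25 = 13.799°.
sin δ = sin 23.44° × sin 13.799° = 0.09488, so δ = +5.444°.
cos h₀ = −tan ϕ · tan δ = −tan(+49.1°) × tan(+5.444°) = -0.1100, so h₀ = 1.6810 rad = 96.32°.
Daylight = 2h₀/(2π) × 24.00 h = (1.6810/π) × 24.00 = 12.84 h.

12.84 h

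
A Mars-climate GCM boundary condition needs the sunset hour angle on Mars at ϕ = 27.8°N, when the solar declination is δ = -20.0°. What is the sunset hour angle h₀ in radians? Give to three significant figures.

h₀ = 1.38 rad

cos h₀ = −tan ϕ · tan δ = −tan(+27.8°) × tan(-20.000°) = 0.1919, so h₀ = 1.3777 rad = 78.94°.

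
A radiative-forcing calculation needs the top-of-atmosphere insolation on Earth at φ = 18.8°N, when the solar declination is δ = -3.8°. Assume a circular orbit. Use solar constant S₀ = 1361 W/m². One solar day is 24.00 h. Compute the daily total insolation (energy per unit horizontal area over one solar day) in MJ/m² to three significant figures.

34.1 MJ/m²

cos H₀ = −tan(+18.8°) tan(-3.800°) = 0.0226, H₀ = 1.5482 rad.
Bracket: H₀ sin φ sin δ + cos φ cos δ sin H₀ = 1.5482×0.32227×-0.06627 + 0.94665×0.99780×0.99974 = -0.033065 + 0.944322 = 0.911257.
Q̄ = (S₀/π) × [bracket] = (1361/π) × 0.911257 = 394.77 W/m².
Daily total = Q̄ × 24.00 h × 3600 s/h = 394.77 × 24.00 × 3600 / 10⁶ = 34.11 MJ/m².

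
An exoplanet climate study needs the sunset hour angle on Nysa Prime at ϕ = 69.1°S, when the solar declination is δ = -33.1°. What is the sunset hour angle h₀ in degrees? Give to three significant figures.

Sunrise equation: cos h₀ = −tan ϕ · tan δ = -1.7071 ≤ −1, so the host star never sets (polar day) and h₀ = π.

h₀ = 180°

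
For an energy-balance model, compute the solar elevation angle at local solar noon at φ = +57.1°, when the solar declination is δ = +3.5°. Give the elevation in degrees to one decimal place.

At local noon the hour angle is zero, so the zenith angle equals |φ − δ| = |+57.1° − (+3.500°)| = 53.600°.
Elevation = 90° − 53.600° = 36.4°.

36.4°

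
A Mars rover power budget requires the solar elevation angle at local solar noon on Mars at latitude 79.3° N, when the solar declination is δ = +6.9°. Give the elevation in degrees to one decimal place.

17.6°

At local noon the hour angle is zero, so the zenith angle equals |ϕ − δ| = |+79.3° − (+6.900°)| = 72.400°.
Elevation = 90° − 72.400° = 17.6°.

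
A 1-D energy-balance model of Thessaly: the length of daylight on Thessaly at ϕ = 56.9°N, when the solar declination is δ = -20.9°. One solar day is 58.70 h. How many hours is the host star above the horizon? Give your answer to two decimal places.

cos h₀ = −tan ϕ · tan δ = −tan(+56.9°) × tan(-20.900°) = 0.5858, so h₀ = 0.9450 rad = 54.14°.
Daylight = 2h₀/(2π) × 58.70 h = (0.9450/π) × 58.70 = 17.66 h.

17.66 h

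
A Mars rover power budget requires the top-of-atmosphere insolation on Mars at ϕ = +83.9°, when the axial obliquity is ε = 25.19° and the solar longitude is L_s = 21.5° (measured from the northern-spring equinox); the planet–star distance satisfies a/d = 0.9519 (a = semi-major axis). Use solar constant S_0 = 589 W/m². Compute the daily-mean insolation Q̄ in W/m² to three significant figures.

Q̄ ≈ 82.8 W/m²

Solar declination: sin δ = sin ε · sin L_s = sin 25.19° × sin 21.5° = 0.15599, so δ = +8.974°.
cos h₀ = −tan(+83.9°) tan(+8.974°) = -1.4777 ≤ −1 ⇒ polar day, h₀ = π.
Bracket: h₀ sin ϕ sin δ + cos ϕ cos δ sin h₀ = 3.1416×0.99434×0.15599 + 0.10626×0.98776×0.00000 = 0.487284 + 0.000000 = 0.487284.
Inverse-square distance factor (a/d)² = 0.9519² = 0.906114.
Q̄ = (S_0/π) × 0.906114 × [bracket] = (589/π) × 0.906114 × 0.487284 = 82.78 W/m².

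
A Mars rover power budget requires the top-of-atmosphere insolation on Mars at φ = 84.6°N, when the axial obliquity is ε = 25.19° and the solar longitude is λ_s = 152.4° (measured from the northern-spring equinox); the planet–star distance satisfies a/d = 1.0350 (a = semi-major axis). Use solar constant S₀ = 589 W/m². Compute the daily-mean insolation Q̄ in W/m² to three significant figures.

Solar declination: sin δ = sin ε · sin λ_s = sin 25.19° × sin 152.4° = 0.19719, so δ = +11.373°.
cos H₀ = −tan(+84.6°) tan(+11.373°) = -2.1278 ≤ −1 ⇒ polar day, H₀ = π.
Bracket: H₀ sin φ sin δ + cos φ cos δ sin H₀ = 3.1416×0.99556×0.19719 + 0.09411×0.98037×0.00000 = 0.616742 + 0.000000 = 0.616742.
Inverse-square distance factor (a/d)² = 1.0350² = 1.071225.
Q̄ = (S₀/π) × 1.071225 × [bracket] = (589/π) × 1.071225 × 0.616742 = 123.9 W/m².

Q̄ ≈ 124 W/m²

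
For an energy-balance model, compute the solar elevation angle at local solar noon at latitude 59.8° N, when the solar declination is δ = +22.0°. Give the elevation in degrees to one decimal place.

At local noon the hour angle is zero, so the zenith angle equals |ϕ − δ| = |+59.8° − (+22.000°)| = 37.800°.
Elevation = 90° − 37.800° = 52.2°.

52.2°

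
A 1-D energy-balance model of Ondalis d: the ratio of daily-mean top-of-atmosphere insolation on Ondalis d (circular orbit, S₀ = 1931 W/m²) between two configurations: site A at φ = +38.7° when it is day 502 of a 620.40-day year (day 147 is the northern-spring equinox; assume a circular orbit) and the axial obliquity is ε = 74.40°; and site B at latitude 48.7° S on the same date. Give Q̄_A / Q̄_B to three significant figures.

— Configuration A (φ=+38.7°):
Solar longitude: λ_s = 360° × (502 − 147)/620.40 = 205.996°.
sin δ = sin 74.40° × sin 205.996° = -0.42216, so δ = -24.971°.
cos H₀ = −tan(+38.7°) tan(-24.971°) = 0.3731, H₀ = 1.1885 rad.
Bracket: H₀ sin φ sin δ + cos φ cos δ sin H₀ = 1.1885×0.62524×-0.42216 + 0.78043×0.90652×0.92779 = -0.313706 + 0.656389 = 0.342683.
Q̄ = (S₀/π) × [bracket] = (1931/π) × 0.342683 = 210.63 W/m².
— Configuration B (φ=-48.7°):
cos H₀ = −tan(-48.7°) tan(-24.971°) = -0.5301, H₀ = 2.1295 rad.
Bracket: H₀ sin φ sin δ + cos φ cos δ sin H₀ = 2.1295×-0.75126×-0.42216 + 0.66000×0.90652×0.84794 = 0.675375 + 0.507325 = 1.182700.
Q̄ = (S₀/π) × [bracket] = (1931/π) × 1.182700 = 726.95 W/m².
Ratio Q̄_A / Q̄_B = 210.63 / 726.95 = 0.2897.

Q̄_A / Q̄_B ≈ 0.290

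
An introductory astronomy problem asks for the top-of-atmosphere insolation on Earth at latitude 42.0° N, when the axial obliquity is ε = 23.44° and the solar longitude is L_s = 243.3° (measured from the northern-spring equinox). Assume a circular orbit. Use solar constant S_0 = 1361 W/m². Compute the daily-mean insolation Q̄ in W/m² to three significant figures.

Q̄ ≈ 157 W/m²

Solar declination: sin δ = sin ε · sin L_s = sin 23.44° × sin 243.3° = -0.35537, so δ = -20.816°.
cos h₀ = −tan(+42.0°) tan(-20.816°) = 0.3423, h₀ = 1.2214 rad.
Bracket: h₀ sin ϕ sin δ + cos ϕ cos δ sin h₀ = 1.2214×0.66913×-0.35537 + 0.74314×0.93472×0.93958 = -0.290435 + 0.652658 = 0.362223.
Q̄ = (S_0/π) × [bracket] = (1361/π) × 0.362223 = 156.9 W/m².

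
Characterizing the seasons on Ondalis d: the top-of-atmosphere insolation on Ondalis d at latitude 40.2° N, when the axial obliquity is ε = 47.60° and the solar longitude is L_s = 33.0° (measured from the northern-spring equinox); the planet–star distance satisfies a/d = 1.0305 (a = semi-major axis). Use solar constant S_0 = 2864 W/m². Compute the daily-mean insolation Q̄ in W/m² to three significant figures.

Q̄ ≈ 1.12e+03 W/m²

Solar declination: sin δ = sin ε · sin L_s = sin 47.60° × sin 33.0° = 0.40219, so δ = +23.715°.
cos h₀ = −tan(+40.2°) tan(+23.715°) = -0.3712, h₀ = 1.9511 rad.
Bracket: h₀ sin ϕ sin δ + cos ϕ cos δ sin h₀ = 1.9511×0.64546×0.40219 + 0.76380×0.91556×0.92854 = 0.506501 + 0.649332 = 1.155833.
Inverse-square distance factor (a/d)² = 1.0305² = 1.061930.
Q̄ = (S_0/π) × 1.061930 × [bracket] = (2864/π) × 1.061930 × 1.155833 = 1119 W/m².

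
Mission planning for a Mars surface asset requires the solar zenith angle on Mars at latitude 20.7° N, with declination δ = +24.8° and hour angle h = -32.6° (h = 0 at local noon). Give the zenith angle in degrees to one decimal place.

θ_z = 30.3°

cos θ_z = sin φ sin δ + cos φ cos δ cos h = 0.148266 + 0.715390 = 0.863656.
θ_z = arccos(0.863656) = 30.3°.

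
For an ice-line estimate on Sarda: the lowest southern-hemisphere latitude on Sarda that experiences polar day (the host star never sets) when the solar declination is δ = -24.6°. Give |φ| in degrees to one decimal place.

Polar day requires cos H₀ = −tan φ tan δ ≤ −1, i.e. tan φ tan δ ≥ 1.
The boundary is |tan φ| · |tan δ| = 1, so |φ| = 90° − |δ| = 90° − 24.6° = 65.4° in the southern hemisphere.

|φ| = 65.4°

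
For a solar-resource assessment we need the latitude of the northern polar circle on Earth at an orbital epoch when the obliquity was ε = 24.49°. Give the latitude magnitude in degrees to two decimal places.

65.51°

The polar circle is the lowest latitude that experiences at least one full rotation of continuous daylight at the northern-summer solstice; it lies at |ϕ| = 90° − ε = 90° − 24.49° = 65.51°.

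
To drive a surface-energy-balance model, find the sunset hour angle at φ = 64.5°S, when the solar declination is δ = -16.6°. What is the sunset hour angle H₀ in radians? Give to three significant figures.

cos H₀ = −tan φ · tan δ = −tan(-64.5°) × tan(-16.600°) = -0.6250, so H₀ = 2.2459 rad = 128.68°.

H₀ = 2.25 rad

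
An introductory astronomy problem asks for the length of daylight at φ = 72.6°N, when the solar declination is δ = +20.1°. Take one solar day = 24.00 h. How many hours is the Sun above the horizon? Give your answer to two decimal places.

24.00 h

Sunrise equation: cos H₀ = −tan φ · tan δ = -1.1677 ≤ −1, so the Sun never sets (polar day) and H₀ = π.
Daylight = 2H₀/(2π) × 24.00 h = (3.1416/π) × 24.00 = 24.00 h.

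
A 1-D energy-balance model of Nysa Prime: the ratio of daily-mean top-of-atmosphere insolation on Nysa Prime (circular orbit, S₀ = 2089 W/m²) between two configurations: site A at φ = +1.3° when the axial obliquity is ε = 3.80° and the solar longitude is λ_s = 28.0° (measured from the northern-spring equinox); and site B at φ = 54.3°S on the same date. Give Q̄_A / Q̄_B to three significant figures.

— Configuration A (φ=+1.3°):
Solar declination: sin δ = sin ε · sin λ_s = sin 3.80° × sin 28.0° = 0.03111, so δ = +1.783°.
cos H₀ = −tan(+1.3°) tan(+1.783°) = -0.0007, H₀ = 1.5715 rad.
Bracket: H₀ sin φ sin δ + cos φ cos δ sin H₀ = 1.5715×0.02269×0.03111 + 0.99974×0.99952×1.00000 = 0.001109 + 0.999260 = 1.000369.
Q̄ = (S₀/π) × [bracket] = (2089/π) × 1.000369 = 665.19 W/m².
— Configuration B (φ=-54.3°):
cos H₀ = −tan(-54.3°) tan(+1.783°) = 0.0433, H₀ = 1.5275 rad.
Bracket: H₀ sin φ sin δ + cos φ cos δ sin H₀ = 1.5275×-0.81208×0.03111 + 0.58354×0.99952×0.99906 = -0.038590 + 0.582712 = 0.544122.
Q̄ = (S₀/π) × [bracket] = (2089/π) × 0.544122 = 361.81 W/m².
Ratio Q̄_A / Q̄_B = 665.19 / 361.81 = 1.839.

Q̄_A / Q̄_B ≈ 1.84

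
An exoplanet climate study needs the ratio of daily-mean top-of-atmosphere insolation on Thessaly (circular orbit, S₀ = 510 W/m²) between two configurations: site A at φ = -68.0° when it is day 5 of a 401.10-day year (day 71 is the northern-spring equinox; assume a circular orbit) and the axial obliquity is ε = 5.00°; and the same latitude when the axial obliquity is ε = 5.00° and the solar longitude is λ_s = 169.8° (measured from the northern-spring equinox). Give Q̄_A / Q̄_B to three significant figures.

Q̄_A / Q̄_B ≈ 1.39

— Configuration A (φ=-68.0°):
Solar longitude: λ_s = 360° × (5 − 71)/401.10 = -59.237°, i.e. -59.237° + 360° = 300.763°.
sin δ = sin 5.00° × sin 300.763° = -0.07489, so δ = -4.295°.
cos H₀ = −tan(-68.0°) tan(-4.295°) = -0.1859, H₀ = 1.7578 rad.
Bracket: H₀ sin φ sin δ + cos φ cos δ sin H₀ = 1.7578×-0.92718×-0.07489 + 0.37461×0.99719×0.98257 = 0.122055 + 0.367046 = 0.489101.
Q̄ = (S₀/π) × [bracket] = (510/π) × 0.489101 = 79.400 W/m².
— Configuration B (φ=-68.0°):
Solar declination: sin δ = sin ε · sin λ_s = sin 5.00° × sin 169.8° = 0.01543, so δ = +0.884°.
cos H₀ = −tan(-68.0°) tan(+0.884°) = 0.0382, H₀ = 1.5326 rad.
Bracket: H₀ sin φ sin δ + cos φ cos δ sin H₀ = 1.5326×-0.92718×0.01543 + 0.37461×0.99988×0.99927 = -0.021926 + 0.374292 = 0.352366.
Q̄ = (S₀/π) × [bracket] = (510/π) × 0.352366 = 57.202 W/m².
Ratio Q̄_A / Q̄_B = 79.400 / 57.202 = 1.388.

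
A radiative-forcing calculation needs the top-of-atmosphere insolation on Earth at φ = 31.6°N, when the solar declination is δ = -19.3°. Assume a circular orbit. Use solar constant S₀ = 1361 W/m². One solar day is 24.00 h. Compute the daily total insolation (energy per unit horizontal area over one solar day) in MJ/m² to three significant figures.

cos H₀ = −tan(+31.6°) tan(-19.300°) = 0.2154, H₀ = 1.3537 rad.
Bracket: H₀ sin φ sin δ + cos φ cos δ sin H₀ = 1.3537×0.52399×-0.33051 + 0.85173×0.94380×0.97652 = -0.234439 + 0.784988 = 0.550549.
Q̄ = (S₀/π) × [bracket] = (1361/π) × 0.550549 = 238.51 W/m².
Daily total = Q̄ × 24.00 h × 3600 s/h = 238.51 × 24.00 × 3600 / 10⁶ = 20.61 MJ/m².

20.6 MJ/m²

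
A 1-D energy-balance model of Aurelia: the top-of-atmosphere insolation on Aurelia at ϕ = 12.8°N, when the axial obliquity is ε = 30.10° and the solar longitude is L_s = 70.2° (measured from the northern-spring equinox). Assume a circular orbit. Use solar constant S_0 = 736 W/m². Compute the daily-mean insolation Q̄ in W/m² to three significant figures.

Solar declination: sin δ = sin ε · sin L_s = sin 30.10° × sin 70.2° = 0.47186, so δ = +28.155°.
cos h₀ = −tan(+12.8°) tan(+28.155°) = -0.1216, h₀ = 1.6927 rad.
Bracket: h₀ sin ϕ sin δ + cos ϕ cos δ sin h₀ = 1.6927×0.22155×0.47186 + 0.97515×0.88167×0.99258 = 0.176956 + 0.853381 = 1.030337.
Q̄ = (S_0/π) × [bracket] = (736/π) × 1.030337 = 241.4 W/m².

Q̄ ≈ 241 W/m²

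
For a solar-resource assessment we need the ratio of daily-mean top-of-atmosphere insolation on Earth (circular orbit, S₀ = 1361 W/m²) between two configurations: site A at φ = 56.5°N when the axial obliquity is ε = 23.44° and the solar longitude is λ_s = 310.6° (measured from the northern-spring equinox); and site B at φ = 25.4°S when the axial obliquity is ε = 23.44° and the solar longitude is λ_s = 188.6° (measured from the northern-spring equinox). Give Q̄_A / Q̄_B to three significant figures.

— Configuration A (φ=+56.5°):
Solar declination: sin δ = sin ε · sin λ_s = sin 23.44° × sin 310.6° = -0.30203, so δ = -17.580°.
cos H₀ = −tan(+56.5°) tan(-17.580°) = 0.4787, H₀ = 1.0717 rad.
Bracket: H₀ sin φ sin δ + cos φ cos δ sin H₀ = 1.0717×0.83389×-0.30203 + 0.55194×0.95330×0.87799 = -0.269918 + 0.461967 = 0.192049.
Q̄ = (S₀/π) × [bracket] = (1361/π) × 0.192049 = 83.199 W/m².
— Configuration B (φ=-25.4°):
Solar declination: sin δ = sin ε · sin λ_s = sin 23.44° × sin 188.6° = -0.05948, so δ = -3.410°.
cos H₀ = −tan(-25.4°) tan(-3.410°) = -0.0283, H₀ = 1.5991 rad.
Bracket: H₀ sin φ sin δ + cos φ cos δ sin H₀ = 1.5991×-0.42894×-0.05948 + 0.90334×0.99823×0.99960 = 0.040798 + 0.901380 = 0.942178.
Q̄ = (S₀/π) × [bracket] = (1361/π) × 0.942178 = 408.17 W/m².
Ratio Q̄_A / Q̄_B = 83.199 / 408.17 = 0.2038.

Q̄_A / Q̄_B ≈ 0.204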